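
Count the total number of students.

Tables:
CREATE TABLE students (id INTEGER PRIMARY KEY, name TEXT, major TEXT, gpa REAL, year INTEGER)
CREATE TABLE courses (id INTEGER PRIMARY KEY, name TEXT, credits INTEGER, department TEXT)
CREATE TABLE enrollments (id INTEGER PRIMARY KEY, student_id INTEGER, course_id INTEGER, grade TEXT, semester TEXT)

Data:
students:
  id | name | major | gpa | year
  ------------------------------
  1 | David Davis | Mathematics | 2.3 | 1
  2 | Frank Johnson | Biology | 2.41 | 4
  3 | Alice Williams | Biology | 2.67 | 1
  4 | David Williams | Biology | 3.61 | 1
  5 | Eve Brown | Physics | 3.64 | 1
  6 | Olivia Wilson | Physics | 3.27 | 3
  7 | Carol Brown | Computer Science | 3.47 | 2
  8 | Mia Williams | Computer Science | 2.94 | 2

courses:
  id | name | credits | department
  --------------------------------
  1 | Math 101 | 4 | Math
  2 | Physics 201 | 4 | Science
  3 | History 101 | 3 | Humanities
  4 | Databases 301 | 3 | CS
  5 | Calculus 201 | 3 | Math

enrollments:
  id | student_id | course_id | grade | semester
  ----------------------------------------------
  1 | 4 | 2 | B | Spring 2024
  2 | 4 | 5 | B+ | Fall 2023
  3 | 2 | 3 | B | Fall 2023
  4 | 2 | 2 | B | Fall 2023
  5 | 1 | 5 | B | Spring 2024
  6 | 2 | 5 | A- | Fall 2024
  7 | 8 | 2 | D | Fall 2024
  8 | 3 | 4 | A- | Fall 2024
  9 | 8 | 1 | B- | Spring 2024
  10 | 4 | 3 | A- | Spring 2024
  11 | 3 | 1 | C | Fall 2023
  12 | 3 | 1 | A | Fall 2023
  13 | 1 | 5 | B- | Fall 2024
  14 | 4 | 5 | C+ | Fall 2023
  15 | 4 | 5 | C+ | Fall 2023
SELECT COUNT(*) FROM students

Execution result:
8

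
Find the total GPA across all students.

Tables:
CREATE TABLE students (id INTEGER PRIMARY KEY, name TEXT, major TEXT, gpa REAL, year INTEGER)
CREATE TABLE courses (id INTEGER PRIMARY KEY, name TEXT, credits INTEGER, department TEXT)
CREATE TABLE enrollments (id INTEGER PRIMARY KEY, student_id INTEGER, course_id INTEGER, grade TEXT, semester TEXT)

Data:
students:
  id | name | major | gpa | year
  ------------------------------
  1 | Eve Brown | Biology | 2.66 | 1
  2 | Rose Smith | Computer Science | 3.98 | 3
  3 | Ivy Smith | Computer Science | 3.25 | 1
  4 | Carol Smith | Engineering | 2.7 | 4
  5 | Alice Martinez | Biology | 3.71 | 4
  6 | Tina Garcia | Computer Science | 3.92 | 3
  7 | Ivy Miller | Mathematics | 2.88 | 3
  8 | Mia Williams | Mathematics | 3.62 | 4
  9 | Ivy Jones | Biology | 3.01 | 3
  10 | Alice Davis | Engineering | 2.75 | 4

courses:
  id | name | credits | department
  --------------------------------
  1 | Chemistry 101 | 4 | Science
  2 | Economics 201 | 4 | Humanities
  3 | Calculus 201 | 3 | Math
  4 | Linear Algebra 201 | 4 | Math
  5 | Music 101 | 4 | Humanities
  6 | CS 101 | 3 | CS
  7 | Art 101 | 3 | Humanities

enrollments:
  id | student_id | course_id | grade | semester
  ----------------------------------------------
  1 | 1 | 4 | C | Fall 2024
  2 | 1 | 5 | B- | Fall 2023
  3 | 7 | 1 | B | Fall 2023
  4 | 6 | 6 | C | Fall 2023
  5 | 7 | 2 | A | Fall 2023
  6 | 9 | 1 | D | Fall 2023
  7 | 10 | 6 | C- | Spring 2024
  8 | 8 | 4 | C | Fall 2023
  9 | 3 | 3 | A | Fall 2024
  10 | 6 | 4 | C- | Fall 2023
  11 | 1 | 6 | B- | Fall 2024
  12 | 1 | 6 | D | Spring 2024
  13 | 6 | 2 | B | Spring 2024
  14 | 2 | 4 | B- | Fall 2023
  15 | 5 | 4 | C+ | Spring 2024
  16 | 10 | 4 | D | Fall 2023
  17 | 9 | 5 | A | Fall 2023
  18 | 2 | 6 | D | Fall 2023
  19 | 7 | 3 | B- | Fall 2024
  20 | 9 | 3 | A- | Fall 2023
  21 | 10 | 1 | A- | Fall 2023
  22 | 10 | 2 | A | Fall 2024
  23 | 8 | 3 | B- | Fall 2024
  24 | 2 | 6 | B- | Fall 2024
SELECT SUM(gpa) FROM students

Execution result:
32.48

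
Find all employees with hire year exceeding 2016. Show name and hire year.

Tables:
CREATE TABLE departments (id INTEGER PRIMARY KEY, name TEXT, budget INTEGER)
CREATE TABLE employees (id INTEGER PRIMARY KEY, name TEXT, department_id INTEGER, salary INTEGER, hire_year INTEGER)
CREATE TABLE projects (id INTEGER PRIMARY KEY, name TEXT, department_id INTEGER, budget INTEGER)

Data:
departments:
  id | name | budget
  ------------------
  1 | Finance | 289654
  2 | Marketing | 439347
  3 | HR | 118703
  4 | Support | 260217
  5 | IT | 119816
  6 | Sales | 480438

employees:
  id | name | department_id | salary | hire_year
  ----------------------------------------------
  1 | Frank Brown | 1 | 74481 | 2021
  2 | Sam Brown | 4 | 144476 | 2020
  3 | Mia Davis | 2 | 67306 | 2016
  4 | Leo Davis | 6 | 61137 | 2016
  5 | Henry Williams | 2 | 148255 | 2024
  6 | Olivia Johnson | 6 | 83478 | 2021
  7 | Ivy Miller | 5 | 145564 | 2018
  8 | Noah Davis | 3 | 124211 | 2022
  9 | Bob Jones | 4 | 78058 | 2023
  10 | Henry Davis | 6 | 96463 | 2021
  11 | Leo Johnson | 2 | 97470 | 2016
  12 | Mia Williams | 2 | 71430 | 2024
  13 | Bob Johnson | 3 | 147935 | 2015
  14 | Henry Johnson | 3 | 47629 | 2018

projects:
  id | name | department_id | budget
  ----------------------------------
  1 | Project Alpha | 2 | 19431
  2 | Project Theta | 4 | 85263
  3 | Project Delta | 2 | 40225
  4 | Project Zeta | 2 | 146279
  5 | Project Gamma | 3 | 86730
SELECT name, hire_year FROM employees WHERE hire_year > 2016

Execution result:
name | hire_year
Frank Brown | 2021
Sam Brown | 2020
Henry Williams | 2024
Olivia Johnson | 2021
Ivy Miller | 2018
Noah Davis | 2022
Bob Jones | 2023
Henry Davis | 2021
Mia Williams | 2024
Henry Johnson | 2018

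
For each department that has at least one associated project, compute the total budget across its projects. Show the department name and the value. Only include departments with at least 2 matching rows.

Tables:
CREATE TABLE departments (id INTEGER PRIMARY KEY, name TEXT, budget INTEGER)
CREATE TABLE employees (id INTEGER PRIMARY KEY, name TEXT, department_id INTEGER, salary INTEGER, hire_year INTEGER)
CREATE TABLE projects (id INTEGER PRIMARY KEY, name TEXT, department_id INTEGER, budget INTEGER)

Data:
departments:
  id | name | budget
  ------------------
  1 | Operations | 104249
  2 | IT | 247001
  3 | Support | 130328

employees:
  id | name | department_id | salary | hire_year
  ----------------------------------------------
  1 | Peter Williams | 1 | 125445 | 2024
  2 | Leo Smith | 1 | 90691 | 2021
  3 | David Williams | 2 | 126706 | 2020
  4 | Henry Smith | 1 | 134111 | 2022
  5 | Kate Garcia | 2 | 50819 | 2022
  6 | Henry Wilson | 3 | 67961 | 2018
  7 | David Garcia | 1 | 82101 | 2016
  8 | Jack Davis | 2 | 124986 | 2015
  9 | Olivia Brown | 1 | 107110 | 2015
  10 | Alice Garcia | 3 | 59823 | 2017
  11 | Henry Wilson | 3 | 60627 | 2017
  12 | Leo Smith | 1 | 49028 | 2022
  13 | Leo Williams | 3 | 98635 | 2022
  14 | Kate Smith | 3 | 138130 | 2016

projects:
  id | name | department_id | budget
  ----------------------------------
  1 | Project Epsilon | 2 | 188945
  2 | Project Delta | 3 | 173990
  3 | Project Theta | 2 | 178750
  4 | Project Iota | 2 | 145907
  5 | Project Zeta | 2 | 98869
SELECT p.name, SUM(c.budget) AS sum_budget FROM projects c JOIN departments p ON c.department_id = p.id GROUP BY p.id, p.name HAVING COUNT(*) >= 2

Execution result:
name | sum_budget
IT | 612471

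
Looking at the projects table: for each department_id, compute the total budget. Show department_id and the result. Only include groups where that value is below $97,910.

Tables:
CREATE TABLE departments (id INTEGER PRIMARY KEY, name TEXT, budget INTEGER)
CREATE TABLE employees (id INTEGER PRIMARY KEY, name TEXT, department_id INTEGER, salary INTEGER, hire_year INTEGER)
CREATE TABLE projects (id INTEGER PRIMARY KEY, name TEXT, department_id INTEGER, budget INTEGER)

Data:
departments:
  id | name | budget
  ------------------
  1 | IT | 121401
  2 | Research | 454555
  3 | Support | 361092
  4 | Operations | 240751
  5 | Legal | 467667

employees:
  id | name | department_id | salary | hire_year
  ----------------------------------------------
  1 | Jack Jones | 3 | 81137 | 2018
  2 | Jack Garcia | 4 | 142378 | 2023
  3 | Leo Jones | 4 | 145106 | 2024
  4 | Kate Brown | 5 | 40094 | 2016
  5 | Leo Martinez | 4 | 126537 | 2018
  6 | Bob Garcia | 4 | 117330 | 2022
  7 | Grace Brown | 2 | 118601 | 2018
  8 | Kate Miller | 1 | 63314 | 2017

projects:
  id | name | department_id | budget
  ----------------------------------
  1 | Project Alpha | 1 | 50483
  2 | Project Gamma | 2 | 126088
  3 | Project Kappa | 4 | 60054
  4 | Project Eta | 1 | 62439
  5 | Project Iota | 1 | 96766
SELECT department_id, SUM(budget) AS sum_budget FROM projects GROUP BY department_id HAVING SUM(budget) < 97910

Execution result:
department_id | sum_budget
4 | 60054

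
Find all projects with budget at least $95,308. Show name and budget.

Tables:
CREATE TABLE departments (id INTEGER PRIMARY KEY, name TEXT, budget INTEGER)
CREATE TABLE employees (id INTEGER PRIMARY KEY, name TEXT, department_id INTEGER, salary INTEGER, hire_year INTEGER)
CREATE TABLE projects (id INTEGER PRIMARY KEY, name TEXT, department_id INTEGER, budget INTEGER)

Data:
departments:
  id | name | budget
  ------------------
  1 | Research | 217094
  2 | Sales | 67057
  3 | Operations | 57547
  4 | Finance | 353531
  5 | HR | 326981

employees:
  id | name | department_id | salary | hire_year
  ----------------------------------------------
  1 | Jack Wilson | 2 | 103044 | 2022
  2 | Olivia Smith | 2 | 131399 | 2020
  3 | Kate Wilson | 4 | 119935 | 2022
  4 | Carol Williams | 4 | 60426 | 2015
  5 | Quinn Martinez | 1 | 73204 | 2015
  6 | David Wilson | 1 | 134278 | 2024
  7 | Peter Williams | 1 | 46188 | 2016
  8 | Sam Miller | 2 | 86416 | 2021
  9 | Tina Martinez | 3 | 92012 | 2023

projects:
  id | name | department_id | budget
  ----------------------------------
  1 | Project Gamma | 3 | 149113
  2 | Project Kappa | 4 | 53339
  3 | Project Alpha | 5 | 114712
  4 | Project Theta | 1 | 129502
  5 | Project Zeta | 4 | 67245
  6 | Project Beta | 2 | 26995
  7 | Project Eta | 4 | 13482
SELECT name, budget FROM projects WHERE budget >= 95308

Execution result:
name | budget
Project Gamma | 149113
Project Alpha | 114712
Project Theta | 129502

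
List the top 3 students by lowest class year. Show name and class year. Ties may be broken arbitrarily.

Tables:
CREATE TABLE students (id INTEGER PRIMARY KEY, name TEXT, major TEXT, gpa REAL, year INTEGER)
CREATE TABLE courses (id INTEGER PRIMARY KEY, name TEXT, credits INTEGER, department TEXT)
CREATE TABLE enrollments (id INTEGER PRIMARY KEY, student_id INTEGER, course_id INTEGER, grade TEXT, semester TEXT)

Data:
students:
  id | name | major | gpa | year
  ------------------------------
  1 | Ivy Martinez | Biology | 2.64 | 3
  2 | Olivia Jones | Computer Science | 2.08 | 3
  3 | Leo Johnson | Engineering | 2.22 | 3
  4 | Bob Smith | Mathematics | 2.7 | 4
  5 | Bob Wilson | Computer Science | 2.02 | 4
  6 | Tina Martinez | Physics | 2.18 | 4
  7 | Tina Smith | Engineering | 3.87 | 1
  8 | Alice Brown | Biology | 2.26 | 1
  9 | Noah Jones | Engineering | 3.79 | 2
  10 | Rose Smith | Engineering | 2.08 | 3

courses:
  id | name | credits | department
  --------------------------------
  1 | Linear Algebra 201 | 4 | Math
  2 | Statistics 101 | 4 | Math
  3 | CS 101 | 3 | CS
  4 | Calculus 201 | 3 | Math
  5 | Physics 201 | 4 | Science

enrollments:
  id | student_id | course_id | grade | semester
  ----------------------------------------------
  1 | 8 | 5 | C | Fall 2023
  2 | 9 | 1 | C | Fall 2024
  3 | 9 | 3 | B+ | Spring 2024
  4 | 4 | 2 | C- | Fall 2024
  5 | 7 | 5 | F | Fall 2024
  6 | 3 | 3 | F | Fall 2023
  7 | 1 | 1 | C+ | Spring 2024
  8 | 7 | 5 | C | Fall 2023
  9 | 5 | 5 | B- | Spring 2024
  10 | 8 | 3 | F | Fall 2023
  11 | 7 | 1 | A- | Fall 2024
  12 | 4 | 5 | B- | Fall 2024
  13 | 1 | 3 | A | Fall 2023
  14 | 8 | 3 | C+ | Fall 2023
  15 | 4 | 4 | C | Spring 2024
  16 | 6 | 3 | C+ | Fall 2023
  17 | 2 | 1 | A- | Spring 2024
SELECT name, year FROM students ORDER BY year ASC LIMIT 3

Execution result:
name | year
Tina Smith | 1
Alice Brown | 1
Noah Jones | 2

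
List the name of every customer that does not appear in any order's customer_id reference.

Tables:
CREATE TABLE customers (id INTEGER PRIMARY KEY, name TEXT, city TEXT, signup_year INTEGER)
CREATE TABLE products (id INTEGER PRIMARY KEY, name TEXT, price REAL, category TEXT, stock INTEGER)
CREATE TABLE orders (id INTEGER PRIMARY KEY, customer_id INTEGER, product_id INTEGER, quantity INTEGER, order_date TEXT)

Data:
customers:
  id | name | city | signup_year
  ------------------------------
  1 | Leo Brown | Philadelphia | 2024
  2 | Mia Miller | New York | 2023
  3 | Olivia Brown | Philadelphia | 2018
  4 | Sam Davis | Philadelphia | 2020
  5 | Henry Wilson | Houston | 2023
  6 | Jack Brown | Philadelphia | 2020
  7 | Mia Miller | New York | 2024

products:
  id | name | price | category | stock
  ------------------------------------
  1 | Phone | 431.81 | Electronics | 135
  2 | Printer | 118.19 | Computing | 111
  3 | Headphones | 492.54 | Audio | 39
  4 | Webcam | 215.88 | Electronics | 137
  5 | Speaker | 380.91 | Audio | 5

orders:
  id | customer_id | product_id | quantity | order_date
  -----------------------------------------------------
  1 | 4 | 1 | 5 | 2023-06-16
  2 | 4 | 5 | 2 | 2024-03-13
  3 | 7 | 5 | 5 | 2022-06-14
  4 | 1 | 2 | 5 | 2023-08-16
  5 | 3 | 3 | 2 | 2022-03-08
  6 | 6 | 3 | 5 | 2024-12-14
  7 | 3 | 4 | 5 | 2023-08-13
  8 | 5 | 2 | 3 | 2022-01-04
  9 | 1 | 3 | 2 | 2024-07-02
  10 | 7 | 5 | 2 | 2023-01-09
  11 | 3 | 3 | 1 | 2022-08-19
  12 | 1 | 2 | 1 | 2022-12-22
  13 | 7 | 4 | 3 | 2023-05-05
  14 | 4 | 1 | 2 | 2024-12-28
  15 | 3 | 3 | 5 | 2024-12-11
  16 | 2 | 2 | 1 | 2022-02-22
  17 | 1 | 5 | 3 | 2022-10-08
SELECT p.name FROM customers p LEFT JOIN orders c ON c.customer_id = p.id WHERE c.id IS NULL

Execution result:
(no rows)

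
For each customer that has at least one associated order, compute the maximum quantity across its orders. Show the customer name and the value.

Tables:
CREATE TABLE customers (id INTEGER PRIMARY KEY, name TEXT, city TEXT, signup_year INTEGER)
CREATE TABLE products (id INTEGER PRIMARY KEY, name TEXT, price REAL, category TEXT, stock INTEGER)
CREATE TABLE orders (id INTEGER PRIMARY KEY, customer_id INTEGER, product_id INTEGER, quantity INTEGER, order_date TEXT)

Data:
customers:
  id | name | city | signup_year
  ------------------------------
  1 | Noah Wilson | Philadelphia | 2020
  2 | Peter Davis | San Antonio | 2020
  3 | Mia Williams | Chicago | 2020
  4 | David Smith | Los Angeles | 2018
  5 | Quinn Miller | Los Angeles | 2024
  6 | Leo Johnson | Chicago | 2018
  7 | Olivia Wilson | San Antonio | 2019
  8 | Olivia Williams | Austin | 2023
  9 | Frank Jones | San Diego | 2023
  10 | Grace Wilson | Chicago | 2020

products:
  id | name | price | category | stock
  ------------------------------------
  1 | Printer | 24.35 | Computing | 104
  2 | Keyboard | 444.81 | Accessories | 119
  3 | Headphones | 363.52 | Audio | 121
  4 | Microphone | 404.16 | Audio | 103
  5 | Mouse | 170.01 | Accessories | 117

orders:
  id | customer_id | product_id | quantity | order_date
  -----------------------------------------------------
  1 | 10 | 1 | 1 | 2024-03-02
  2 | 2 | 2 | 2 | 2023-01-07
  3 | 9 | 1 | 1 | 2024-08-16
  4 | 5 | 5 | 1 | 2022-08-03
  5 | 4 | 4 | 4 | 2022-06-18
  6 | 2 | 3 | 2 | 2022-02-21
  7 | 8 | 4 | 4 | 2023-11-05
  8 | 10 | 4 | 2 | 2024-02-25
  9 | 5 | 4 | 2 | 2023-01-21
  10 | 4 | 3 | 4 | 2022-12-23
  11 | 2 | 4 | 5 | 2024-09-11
SELECT p.name, MAX(c.quantity) AS max_quantity FROM orders c JOIN customers p ON c.customer_id = p.id GROUP BY p.id, p.name

Execution result:
name | max_quantity
Peter Davis | 5
David Smith | 4
Quinn Miller | 2
Olivia Williams | 4
Frank Jones | 1
Grace Wilson | 2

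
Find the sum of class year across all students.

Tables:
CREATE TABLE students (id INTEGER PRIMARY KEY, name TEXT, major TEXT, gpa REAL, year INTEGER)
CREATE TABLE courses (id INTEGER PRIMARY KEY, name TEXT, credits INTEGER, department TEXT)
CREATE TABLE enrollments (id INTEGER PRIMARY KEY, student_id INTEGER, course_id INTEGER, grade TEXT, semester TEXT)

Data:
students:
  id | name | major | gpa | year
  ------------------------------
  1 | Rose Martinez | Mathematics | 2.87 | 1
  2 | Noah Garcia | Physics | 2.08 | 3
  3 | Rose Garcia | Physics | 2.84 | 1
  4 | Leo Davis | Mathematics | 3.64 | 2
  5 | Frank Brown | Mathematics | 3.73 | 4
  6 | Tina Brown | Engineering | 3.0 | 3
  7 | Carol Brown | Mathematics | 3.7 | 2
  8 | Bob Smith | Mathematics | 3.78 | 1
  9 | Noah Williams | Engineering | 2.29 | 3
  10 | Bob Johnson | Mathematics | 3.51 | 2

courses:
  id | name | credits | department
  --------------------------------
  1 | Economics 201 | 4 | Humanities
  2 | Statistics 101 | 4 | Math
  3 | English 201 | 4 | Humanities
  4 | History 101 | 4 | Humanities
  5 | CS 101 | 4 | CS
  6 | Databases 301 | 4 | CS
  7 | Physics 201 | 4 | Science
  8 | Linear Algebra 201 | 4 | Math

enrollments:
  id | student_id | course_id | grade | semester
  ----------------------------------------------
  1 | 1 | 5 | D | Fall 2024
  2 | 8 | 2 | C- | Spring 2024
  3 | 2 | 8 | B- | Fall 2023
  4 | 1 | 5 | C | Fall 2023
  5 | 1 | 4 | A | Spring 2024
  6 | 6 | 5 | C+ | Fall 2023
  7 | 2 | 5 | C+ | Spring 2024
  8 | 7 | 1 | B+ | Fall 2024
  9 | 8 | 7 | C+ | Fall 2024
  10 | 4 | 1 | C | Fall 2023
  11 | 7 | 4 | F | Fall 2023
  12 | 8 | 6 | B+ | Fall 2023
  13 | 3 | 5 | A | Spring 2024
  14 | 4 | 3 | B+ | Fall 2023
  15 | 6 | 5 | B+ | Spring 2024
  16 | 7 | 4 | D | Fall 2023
SELECT SUM(year) FROM students

Execution result:
22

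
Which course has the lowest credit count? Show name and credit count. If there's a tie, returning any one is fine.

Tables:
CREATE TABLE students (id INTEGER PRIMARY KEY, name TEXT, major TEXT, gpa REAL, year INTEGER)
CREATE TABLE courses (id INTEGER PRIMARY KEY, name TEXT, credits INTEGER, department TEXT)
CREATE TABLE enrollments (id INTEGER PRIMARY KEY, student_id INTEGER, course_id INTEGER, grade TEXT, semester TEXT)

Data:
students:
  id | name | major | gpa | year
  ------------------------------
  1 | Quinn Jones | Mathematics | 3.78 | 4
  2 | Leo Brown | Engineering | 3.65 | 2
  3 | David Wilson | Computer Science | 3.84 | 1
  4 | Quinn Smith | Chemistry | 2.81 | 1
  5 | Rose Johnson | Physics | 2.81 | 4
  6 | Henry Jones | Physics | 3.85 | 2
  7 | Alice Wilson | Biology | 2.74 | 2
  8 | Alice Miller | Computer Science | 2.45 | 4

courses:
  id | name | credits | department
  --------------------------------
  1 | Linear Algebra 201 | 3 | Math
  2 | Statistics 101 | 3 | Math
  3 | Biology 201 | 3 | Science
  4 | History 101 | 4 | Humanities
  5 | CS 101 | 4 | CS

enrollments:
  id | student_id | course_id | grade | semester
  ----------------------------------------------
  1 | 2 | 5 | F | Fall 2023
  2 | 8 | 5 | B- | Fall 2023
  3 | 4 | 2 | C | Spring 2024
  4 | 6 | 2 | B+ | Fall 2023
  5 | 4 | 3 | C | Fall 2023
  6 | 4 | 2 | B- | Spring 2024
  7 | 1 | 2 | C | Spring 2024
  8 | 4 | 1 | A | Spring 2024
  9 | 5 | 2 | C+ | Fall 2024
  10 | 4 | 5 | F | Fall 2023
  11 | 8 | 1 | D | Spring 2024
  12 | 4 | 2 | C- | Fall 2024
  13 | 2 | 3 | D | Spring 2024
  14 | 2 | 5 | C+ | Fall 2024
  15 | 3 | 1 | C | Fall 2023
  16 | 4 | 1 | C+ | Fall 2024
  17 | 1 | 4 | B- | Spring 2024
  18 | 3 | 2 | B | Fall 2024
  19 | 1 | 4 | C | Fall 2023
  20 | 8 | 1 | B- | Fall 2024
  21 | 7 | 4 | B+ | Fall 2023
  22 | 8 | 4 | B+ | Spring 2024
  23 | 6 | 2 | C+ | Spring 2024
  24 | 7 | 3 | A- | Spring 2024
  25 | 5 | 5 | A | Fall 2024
SELECT name, credits FROM courses ORDER BY credits ASC LIMIT 1

Execution result:
name | credits
Linear Algebra 201 | 3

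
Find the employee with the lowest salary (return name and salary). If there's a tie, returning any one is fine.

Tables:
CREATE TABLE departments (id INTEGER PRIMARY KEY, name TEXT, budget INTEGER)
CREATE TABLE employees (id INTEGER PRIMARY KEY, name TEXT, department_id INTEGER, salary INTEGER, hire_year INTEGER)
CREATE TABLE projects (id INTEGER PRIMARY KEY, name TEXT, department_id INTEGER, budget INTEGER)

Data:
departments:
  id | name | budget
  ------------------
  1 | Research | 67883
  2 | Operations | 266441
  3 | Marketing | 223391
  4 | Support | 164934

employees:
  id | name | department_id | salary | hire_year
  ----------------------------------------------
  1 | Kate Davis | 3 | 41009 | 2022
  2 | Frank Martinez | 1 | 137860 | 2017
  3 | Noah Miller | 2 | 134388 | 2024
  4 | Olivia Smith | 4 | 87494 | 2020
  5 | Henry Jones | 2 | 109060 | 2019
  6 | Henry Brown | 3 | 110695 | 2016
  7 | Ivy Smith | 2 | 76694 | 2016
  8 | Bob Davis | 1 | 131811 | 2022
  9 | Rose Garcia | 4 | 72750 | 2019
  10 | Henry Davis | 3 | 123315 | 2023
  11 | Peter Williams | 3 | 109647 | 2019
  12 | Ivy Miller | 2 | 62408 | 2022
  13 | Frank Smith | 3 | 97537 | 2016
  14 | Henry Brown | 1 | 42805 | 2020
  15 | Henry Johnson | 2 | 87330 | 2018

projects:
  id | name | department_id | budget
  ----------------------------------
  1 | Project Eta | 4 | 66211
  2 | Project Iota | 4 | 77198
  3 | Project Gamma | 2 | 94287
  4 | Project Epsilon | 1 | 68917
SELECT name, salary FROM employees ORDER BY salary ASC LIMIT 1

Execution result:
name | salary
Kate Davis | 41009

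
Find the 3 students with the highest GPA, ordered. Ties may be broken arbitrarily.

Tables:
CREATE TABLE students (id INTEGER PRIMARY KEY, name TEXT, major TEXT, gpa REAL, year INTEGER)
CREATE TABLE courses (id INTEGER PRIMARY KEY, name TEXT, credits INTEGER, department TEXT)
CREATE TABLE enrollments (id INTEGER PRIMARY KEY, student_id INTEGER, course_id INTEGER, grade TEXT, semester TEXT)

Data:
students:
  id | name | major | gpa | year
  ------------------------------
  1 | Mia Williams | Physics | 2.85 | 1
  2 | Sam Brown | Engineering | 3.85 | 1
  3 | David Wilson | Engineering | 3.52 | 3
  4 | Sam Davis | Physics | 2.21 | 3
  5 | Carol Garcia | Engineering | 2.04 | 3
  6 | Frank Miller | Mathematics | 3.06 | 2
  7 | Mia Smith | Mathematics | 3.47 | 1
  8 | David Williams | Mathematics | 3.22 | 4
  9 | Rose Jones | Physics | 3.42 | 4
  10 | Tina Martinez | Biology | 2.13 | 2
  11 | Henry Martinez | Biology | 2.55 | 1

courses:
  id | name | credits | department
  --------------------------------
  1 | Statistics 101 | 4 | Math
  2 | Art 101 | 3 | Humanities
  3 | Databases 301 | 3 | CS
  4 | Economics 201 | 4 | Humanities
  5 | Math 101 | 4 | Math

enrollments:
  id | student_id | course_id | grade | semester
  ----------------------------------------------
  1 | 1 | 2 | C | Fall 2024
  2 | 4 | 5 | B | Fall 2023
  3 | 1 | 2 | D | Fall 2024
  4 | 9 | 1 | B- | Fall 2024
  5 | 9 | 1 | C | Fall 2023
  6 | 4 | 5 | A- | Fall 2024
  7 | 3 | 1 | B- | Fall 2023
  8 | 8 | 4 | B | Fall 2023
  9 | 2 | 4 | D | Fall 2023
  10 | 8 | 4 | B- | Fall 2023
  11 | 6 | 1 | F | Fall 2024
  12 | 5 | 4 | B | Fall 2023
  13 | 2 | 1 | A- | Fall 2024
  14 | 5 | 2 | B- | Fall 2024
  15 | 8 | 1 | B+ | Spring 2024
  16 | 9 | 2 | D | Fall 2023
SELECT name, gpa FROM students ORDER BY gpa DESC LIMIT 3

Execution result:
name | gpa
Sam Brown | 3.85
David Wilson | 3.52
Mia Smith | 3.47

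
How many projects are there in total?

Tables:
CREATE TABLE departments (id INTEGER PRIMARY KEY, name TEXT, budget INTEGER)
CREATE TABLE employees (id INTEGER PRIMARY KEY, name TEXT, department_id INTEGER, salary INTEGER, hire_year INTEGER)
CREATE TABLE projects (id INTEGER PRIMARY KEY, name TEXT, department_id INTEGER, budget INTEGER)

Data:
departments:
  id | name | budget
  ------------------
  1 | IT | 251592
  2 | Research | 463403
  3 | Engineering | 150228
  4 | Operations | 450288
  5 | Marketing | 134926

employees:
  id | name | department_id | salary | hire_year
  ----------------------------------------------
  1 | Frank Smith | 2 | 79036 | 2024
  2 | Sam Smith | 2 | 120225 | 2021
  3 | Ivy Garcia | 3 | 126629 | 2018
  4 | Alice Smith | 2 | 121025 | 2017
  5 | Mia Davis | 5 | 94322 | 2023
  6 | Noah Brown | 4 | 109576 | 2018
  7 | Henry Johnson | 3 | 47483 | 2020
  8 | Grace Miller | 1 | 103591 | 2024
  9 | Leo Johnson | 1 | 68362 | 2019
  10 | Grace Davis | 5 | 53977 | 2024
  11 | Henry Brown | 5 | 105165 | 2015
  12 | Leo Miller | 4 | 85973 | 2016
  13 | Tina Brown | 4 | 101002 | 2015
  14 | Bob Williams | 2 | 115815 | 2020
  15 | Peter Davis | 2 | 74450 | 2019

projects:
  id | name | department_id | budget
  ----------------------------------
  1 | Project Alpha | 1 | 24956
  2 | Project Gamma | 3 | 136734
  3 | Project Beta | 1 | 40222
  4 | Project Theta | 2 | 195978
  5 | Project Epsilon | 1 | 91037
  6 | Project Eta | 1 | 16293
SELECT COUNT(*) FROM projects

Execution result:
6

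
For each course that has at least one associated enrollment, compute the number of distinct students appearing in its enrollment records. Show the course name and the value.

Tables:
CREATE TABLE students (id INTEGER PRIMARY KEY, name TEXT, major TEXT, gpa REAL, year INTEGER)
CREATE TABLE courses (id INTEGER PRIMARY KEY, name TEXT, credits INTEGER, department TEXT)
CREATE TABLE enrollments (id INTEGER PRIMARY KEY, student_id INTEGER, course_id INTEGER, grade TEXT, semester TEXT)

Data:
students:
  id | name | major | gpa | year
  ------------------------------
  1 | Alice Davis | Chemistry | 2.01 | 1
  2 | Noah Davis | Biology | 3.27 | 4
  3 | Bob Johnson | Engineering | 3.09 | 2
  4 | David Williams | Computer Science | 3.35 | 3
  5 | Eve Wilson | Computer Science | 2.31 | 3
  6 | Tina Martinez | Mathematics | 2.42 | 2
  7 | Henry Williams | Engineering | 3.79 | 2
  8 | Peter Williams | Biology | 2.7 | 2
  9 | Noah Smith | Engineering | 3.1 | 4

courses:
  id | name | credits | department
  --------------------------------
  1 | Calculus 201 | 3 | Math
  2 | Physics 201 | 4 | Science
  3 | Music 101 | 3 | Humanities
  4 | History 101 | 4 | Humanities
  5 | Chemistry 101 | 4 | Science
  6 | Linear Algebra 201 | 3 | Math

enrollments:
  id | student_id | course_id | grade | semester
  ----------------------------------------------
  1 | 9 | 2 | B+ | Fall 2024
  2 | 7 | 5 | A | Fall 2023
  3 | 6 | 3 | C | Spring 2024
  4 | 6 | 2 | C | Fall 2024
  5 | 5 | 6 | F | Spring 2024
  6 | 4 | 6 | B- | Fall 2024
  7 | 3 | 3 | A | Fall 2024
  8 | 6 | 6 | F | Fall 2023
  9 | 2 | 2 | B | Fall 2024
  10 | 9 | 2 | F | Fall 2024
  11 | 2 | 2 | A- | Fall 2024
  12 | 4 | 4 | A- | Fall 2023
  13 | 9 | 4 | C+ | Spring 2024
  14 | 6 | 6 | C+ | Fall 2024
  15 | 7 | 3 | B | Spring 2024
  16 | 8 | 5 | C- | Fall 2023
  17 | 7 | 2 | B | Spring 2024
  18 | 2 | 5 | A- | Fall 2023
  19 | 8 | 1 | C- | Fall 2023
SELECT p.name, COUNT(DISTINCT c.student_id) AS distinct_student_count FROM enrollments c JOIN courses p ON c.course_id = p.id GROUP BY p.id, p.name

Execution result:
name | distinct_student_count
Calculus 201 | 1
Physics 201 | 4
Music 101 | 3
History 101 | 2
Chemistry 101 | 3
Linear Algebra 201 | 3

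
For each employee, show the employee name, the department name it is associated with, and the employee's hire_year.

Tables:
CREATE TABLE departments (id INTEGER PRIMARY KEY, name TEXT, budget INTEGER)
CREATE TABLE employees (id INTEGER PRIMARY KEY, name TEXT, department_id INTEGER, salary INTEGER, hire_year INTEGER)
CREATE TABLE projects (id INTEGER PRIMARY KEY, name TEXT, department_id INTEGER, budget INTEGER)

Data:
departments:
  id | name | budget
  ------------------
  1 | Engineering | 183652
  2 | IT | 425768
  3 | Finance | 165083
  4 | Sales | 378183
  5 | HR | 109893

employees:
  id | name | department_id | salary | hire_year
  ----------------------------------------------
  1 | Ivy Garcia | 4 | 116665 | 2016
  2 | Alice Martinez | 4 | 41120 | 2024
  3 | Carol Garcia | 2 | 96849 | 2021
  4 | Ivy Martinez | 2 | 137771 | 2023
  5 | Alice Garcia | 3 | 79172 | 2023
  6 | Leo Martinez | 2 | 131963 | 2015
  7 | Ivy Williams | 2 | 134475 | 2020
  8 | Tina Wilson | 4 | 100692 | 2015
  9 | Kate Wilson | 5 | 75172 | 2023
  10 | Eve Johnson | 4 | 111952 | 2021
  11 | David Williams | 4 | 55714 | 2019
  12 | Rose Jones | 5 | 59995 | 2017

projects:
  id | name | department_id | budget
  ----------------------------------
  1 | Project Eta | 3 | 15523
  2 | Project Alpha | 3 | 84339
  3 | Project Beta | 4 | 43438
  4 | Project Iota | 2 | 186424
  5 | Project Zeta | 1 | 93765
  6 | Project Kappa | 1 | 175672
SELECT c.name, p.name AS department, c.hire_year FROM employees c JOIN departments p ON c.department_id = p.id

Execution result:
name | department | hire_year
Ivy Garcia | Sales | 2016
Alice Martinez | Sales | 2024
Carol Garcia | IT | 2021
Ivy Martinez | IT | 2023
Alice Garcia | Finance | 2023
Leo Martinez | IT | 2015
Ivy Williams | IT | 2020
Tina Wilson | Sales | 2015
Kate Wilson | HR | 2023
Eve Johnson | Sales | 2021
David Williams | Sales | 2019
Rose Jones | HR | 2017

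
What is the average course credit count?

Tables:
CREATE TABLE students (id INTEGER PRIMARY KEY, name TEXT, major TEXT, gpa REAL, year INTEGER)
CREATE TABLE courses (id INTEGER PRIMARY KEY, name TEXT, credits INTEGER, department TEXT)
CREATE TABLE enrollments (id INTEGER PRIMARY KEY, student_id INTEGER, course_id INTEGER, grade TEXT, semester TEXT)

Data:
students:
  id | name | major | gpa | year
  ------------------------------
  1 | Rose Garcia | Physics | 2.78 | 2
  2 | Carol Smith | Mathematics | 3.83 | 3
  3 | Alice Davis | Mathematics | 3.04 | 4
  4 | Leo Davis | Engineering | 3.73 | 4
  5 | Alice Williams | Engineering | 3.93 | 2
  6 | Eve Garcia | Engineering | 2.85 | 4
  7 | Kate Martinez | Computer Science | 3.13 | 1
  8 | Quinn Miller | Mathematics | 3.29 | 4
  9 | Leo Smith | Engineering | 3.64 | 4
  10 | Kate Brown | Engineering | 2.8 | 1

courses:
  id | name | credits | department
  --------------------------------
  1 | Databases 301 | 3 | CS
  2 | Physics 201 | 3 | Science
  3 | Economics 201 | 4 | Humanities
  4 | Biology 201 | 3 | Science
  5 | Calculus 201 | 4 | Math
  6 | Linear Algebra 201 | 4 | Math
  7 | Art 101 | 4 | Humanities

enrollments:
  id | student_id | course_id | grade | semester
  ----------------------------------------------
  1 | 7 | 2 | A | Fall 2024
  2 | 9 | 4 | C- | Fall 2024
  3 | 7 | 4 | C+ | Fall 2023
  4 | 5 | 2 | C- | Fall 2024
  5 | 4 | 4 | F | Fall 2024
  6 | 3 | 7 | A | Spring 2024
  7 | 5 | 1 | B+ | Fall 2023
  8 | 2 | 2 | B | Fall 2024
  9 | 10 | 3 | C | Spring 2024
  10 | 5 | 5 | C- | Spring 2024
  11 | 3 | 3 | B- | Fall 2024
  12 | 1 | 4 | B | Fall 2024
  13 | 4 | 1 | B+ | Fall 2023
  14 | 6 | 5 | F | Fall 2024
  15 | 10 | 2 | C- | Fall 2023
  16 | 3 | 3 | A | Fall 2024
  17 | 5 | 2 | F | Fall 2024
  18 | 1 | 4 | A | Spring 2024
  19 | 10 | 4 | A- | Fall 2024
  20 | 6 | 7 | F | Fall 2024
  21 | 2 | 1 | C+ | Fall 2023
SELECT AVG(credits) FROM courses

Execution result:
3.57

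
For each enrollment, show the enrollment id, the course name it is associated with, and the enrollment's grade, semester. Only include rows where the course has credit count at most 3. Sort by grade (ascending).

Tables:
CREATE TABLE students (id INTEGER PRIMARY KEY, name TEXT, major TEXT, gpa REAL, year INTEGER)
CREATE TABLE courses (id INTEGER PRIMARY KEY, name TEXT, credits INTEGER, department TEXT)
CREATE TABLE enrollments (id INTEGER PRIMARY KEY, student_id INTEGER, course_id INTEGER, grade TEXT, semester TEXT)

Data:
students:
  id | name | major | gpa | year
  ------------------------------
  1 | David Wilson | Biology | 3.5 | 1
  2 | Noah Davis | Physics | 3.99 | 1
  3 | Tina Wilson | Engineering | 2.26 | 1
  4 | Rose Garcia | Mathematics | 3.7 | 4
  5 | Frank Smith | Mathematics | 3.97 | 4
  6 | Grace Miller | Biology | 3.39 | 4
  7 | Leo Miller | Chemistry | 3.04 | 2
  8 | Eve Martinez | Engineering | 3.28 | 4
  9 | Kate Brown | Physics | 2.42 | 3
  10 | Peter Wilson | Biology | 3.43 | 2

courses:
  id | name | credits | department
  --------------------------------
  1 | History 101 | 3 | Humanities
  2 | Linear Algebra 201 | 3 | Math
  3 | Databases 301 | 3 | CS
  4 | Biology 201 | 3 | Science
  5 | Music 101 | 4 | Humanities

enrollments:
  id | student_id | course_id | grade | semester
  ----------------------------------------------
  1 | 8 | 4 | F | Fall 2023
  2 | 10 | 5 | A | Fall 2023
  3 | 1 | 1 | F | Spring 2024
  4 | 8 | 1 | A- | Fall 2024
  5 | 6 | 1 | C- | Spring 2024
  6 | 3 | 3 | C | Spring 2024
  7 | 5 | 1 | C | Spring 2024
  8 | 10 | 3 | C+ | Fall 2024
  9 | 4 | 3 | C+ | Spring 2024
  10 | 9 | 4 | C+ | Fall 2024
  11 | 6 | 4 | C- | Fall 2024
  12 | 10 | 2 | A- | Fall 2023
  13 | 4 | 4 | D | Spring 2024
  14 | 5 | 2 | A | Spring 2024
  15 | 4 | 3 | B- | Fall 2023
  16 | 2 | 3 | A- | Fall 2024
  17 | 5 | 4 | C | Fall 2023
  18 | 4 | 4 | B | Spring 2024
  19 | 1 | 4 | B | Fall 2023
SELECT c.id, p.name AS course, c.grade, c.semester FROM enrollments c JOIN courses p ON c.course_id = p.id WHERE p.credits <= 3 ORDER BY c.grade ASC

Execution result:
id | course | grade | semester
14 | Linear Algebra 201 | A | Spring 2024
4 | History 101 | A- | Fall 2024
12 | Linear Algebra 201 | A- | Fall 2023
16 | Databases 301 | A- | Fall 2024
18 | Biology 201 | B | Spring 2024
19 | Biology 201 | B | Fall 2023
15 | Databases 301 | B- | Fall 2023
6 | Databases 301 | C | Spring 2024
7 | History 101 | C | Spring 2024
17 | Biology 201 | C | Fall 2023
8 | Databases 301 | C+ | Fall 2024
9 | Databases 301 | C+ | Spring 2024
10 | Biology 201 | C+ | Fall 2024
5 | History 101 | C- | Spring 2024
11 | Biology 201 | C- | Fall 2024
13 | Biology 201 | D | Spring 2024
1 | Biology 201 | F | Fall 2023
3 | History 101 | F | Spring 2024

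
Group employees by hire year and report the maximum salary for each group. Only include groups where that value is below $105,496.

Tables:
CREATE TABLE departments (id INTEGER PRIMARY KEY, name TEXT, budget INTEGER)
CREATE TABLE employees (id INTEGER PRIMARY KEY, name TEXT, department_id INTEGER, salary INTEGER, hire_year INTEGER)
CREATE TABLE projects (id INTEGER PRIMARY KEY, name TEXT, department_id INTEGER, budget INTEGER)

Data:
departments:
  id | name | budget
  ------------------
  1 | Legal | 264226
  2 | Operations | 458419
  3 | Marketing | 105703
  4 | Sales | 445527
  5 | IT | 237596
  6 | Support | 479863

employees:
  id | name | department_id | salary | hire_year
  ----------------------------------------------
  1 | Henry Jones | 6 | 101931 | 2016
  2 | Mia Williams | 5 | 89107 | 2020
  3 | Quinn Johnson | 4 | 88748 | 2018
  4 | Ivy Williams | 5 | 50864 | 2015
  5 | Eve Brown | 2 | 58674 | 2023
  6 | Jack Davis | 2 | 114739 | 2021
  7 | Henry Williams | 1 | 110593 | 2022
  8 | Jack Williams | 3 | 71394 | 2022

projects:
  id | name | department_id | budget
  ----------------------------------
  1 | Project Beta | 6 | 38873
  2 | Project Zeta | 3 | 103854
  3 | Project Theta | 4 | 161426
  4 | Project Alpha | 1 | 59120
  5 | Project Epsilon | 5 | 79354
SELECT hire_year, MAX(salary) AS max_salary FROM employees GROUP BY hire_year HAVING MAX(salary) < 105496

Execution result:
hire_year | max_salary
2015 | 50864
2016 | 101931
2018 | 88748
2020 | 89107
2023 | 58674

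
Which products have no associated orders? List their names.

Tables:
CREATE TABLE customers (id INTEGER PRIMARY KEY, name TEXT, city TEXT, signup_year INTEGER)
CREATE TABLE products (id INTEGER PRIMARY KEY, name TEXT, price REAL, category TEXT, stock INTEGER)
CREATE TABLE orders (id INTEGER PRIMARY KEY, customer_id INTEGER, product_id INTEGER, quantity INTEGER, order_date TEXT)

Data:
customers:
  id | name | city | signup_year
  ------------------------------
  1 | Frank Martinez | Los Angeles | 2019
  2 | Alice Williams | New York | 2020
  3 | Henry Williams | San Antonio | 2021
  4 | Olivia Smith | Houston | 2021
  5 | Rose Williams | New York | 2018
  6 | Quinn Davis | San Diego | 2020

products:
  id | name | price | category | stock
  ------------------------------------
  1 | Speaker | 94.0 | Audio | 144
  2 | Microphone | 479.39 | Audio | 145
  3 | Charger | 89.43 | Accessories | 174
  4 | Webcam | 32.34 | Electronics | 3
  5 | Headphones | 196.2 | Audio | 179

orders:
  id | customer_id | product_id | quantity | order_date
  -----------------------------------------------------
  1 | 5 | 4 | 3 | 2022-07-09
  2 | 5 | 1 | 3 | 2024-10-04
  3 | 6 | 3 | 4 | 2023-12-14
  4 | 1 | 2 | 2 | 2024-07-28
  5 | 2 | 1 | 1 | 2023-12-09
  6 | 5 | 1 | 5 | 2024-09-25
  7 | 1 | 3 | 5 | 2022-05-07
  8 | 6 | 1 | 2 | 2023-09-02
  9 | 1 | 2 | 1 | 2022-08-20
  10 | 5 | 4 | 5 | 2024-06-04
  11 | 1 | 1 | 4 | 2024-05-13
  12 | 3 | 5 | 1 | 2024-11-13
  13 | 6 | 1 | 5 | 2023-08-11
SELECT p.name FROM products p LEFT JOIN orders c ON c.product_id = p.id WHERE c.id IS NULL

Execution result:
(no rows)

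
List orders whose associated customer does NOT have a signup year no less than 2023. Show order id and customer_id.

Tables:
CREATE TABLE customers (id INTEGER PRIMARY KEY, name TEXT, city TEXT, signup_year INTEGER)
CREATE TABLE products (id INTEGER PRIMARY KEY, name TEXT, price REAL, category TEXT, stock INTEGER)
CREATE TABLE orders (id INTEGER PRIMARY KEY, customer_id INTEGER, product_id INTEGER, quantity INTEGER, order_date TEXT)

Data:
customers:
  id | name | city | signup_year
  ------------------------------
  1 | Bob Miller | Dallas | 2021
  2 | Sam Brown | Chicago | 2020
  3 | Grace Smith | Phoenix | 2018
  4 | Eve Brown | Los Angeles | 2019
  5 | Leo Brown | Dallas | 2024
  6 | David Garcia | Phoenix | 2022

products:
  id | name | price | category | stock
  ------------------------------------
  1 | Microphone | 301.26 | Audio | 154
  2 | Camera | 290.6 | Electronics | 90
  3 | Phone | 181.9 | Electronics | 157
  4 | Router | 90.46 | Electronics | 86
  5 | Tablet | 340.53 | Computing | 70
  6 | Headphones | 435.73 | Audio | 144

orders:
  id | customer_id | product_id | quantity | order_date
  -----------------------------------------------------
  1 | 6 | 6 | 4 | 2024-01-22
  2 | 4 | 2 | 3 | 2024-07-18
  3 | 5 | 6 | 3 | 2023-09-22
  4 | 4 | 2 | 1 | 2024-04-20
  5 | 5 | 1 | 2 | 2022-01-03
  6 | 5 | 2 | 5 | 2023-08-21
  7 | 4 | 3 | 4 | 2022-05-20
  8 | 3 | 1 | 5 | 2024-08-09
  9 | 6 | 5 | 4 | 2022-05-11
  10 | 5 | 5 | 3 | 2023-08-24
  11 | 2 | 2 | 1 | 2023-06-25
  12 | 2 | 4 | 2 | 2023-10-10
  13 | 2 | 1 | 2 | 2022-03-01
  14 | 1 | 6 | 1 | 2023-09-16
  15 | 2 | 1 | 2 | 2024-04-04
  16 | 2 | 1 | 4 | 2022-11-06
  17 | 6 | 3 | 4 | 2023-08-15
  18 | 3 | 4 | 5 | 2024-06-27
SELECT id, customer_id FROM orders WHERE customer_id NOT IN (SELECT id FROM customers WHERE signup_year >= 2023)

Execution result:
id | customer_id
1 | 6
2 | 4
4 | 4
7 | 4
8 | 3
9 | 6
11 | 2
12 | 2
13 | 2
14 | 1
15 | 2
16 | 2
17 | 6
18 | 3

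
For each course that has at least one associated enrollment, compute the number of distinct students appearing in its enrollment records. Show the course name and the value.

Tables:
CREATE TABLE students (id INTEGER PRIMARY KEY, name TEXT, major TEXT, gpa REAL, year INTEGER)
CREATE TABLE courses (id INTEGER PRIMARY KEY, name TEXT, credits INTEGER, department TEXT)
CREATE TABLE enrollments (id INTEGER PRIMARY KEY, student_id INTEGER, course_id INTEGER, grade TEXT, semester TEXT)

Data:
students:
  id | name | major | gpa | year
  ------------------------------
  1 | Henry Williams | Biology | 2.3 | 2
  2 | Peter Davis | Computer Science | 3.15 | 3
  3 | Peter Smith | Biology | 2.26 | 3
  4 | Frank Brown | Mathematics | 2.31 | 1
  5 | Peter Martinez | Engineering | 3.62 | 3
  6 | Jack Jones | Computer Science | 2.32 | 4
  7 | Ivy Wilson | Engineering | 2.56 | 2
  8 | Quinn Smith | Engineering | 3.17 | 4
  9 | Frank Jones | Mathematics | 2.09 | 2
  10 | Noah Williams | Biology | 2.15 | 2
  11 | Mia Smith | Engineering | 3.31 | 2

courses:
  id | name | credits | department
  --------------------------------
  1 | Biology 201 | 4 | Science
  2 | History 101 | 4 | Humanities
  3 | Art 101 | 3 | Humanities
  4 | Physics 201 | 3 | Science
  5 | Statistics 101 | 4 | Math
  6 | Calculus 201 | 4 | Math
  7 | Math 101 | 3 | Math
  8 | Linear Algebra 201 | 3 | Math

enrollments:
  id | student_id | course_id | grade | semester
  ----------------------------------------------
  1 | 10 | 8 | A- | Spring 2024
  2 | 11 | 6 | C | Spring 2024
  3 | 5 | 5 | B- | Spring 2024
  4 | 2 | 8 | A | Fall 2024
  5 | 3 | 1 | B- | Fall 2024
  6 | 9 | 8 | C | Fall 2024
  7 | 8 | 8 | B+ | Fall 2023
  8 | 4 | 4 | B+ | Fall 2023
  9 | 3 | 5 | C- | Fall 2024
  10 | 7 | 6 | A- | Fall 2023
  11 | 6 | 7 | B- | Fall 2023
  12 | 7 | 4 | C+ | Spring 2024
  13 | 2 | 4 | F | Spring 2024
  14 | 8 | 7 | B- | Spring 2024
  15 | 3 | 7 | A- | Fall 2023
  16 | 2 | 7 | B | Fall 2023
SELECT p.name, COUNT(DISTINCT c.student_id) AS distinct_student_count FROM enrollments c JOIN courses p ON c.course_id = p.id GROUP BY p.id, p.name

Execution result:
name | distinct_student_count
Biology 201 | 1
Physics 201 | 3
Statistics 101 | 2
Calculus 201 | 2
Math 101 | 4
Linear Algebra 201 | 4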